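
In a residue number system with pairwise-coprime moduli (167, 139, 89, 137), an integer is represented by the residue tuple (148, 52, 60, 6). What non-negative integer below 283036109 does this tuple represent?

The moduli are pairwise coprime; N = 167·139·89·137 = 283036109.
N/167 = 1694827; 1694827 ≡ 111 (mod 167); 111·164 ≡ 1, so inverse 164.
N/139 = 2036231; 2036231 ≡ 20 (mod 139); 20·7 ≡ 1, so inverse 7.
N/89 = 3180181; 3180181 ≡ 33 (mod 89); 33·27 ≡ 1, so inverse 27.
N/137 = 2065957; 2065957 ≡ 134 (mod 137); 134·91 ≡ 1, so inverse 91.
x ≡ 148·1694827·164 + 52·2036231·7 + 60·3180181·27 + 6·2065957·91 = 48157934770.
48157934770 mod 283036109 = 41796240.

41796240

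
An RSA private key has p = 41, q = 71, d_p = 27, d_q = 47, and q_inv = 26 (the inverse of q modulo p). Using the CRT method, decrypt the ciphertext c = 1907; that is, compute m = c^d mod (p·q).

m₁ = c^(d_p) mod p: c ≡ 21 (mod 41), and 21^27 mod 41 = 33.
m₂ = c^(d_q) mod q: c ≡ 61 (mod 71), and 61^47 mod 71 = 53.
h = q_inv·(m₁ − m₂) mod p = 26·(33 − 53) mod 41 = 13.
m = m₂ + h·q = 53 + 13·71 = 976.

976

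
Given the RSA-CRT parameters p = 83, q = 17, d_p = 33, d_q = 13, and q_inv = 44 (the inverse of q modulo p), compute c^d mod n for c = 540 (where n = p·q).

m₁ = c^(d_p) mod p: c ≡ 42 (mod 83), and 42^33 mod 83 = 76.
m₂ = c^(d_q) mod q: c ≡ 13 (mod 17), and 13^13 mod 17 = 13.
h = q_inv·(m₁ − m₂) mod p = 44·(76 − 13) mod 83 = 33.
m = m₂ + h·q = 13 + 33·17 = 574.

574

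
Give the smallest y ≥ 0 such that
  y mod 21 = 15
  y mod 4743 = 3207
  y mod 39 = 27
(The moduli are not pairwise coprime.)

268815

gcd(21, 4743) = 3 and 3 | (3207 − 15), so the pair is consistent; merging gives y ≡ 3207 (mod 33201), where 33201 = lcm(21, 4743).
gcd(33201, 39) = 3 and 3 | (27 − 3207), so the pair is consistent; merging gives y ≡ 268815 (mod 431613), where 431613 = lcm(33201, 39).
The solution is unique modulo lcm(21, 4743, 39) = 431613.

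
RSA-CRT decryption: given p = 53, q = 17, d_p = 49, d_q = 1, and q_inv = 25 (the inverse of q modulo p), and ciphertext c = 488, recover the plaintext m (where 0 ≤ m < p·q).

m₁ = c^(d_p) mod p: c ≡ 11 (mod 53), and 11^49 mod 53 = 9.
m₂ = c^(d_q) mod q: c ≡ 12 (mod 17), and 12^1 mod 17 = 12.
h = q_inv·(m₁ − m₂) mod p = 25·(9 − 12) mod 53 = 31.
m = m₂ + h·q = 12 + 31·17 = 539.

539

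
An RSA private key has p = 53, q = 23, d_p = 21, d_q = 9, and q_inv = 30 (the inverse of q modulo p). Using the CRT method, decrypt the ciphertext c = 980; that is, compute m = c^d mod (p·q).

m₁ = c^(d_p) mod p: c ≡ 26 (mod 53), and 26^21 mod 53 = 32.
m₂ = c^(d_q) mod q: c ≡ 14 (mod 23), and 14^9 mod 23 = 21.
h = q_inv·(m₁ − m₂) mod p = 30·(32 − 21) mod 53 = 12.
m = m₂ + h·q = 21 + 12·23 = 297.

297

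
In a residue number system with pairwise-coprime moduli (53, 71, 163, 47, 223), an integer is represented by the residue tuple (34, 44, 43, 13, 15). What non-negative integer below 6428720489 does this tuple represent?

Combine the congruences pairwise.
From x ≡ 34 (mod 53) write x = 34 + 53t. Substituting into x ≡ 44 (mod 71) gives 53t ≡ 10 (mod 71), and since 53⁻¹ ≡ 67 (mod 71), t ≡ 31. Hence x ≡ 34 + 53·31 = 1677 (mod 3763).
From x ≡ 1677 (mod 3763) write x = 1677 + 3763t. Substituting into x ≡ 43 (mod 163) gives 3763t ≡ 159 (mod 163), and since 14⁻¹ ≡ 35 (mod 163), t ≡ 23. Hence x ≡ 1677 + 3763·23 = 88226 (mod 613369).
From x ≡ 88226 (mod 613369) write x = 88226 + 613369t. Substituting into x ≡ 13 (mod 47) gives 613369t ≡ 6 (mod 47), and since 19⁻¹ ≡ 5 (mod 47), t ≡ 30. Hence x ≡ 88226 + 613369·30 = 18489296 (mod 28828343).
From x ≡ 18489296 (mod 28828343) write x = 18489296 + 28828343t. Substituting into x ≡ 15 (mod 223) gives 28828343t ≡ 95 (mod 223), and since 18⁻¹ ≡ 62 (mod 223), t ≡ 92. Hence x ≡ 18489296 + 28828343·92 = 2670696852 (mod 6428720489).

2670696852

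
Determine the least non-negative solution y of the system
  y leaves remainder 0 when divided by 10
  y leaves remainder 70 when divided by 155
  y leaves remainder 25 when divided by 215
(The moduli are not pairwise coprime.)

11850

gcd(10, 155) = 5 and 5 | (70 − 0), so the pair is consistent; merging gives y ≡ 70 (mod 310), where 310 = lcm(10, 155).
gcd(310, 215) = 5 and 5 | (25 − 70), so the pair is consistent; merging gives y ≡ 11850 (mod 13330), where 13330 = lcm(310, 215).
The solution is unique modulo lcm(10, 155, 215) = 13330.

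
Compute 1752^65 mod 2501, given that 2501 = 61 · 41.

Mod 61: 1752 ≡ 44; by Fermat, exponent reduces to 65 mod 60 = 5; 44^5 ≡ 40 (mod 61).
Mod 41: 1752 ≡ 30; by Fermat, exponent reduces to 65 mod 40 = 25; 30^25 ≡ 3 (mod 41).
Combine by CRT: x ≡ 40 (mod 61), x ≡ 3 (mod 41) ⇒ x ≡ 2053 (mod 2501).

2053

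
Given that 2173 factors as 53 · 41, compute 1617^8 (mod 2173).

789

Mod 53: 1617 ≡ 27; 27^8 ≡ 47 (mod 53).
Mod 41: 1617 ≡ 18; 18^8 ≡ 10 (mod 41).
Combine by CRT: x ≡ 47 (mod 53), x ≡ 10 (mod 41) ⇒ x ≡ 789 (mod 2173).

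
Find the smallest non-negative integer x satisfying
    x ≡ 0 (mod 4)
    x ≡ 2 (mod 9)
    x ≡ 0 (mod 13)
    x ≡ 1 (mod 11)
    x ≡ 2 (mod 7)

The moduli are pairwise coprime; N = 4·9·13·11·7 = 36036.
N/4 = 9009; 9009 ≡ 1 (mod 4), inverse 1.
N/9 = 4004; 4004 ≡ 8 (mod 9); 8·8 ≡ 1, so inverse 8.
N/13 = 2772; 2772 ≡ 3 (mod 13); 3·9 ≡ 1, so inverse 9.
N/11 = 3276; 3276 ≡ 9 (mod 11); 9·5 ≡ 1, so inverse 5.
N/7 = 5148; 5148 ≡ 3 (mod 7); 3·5 ≡ 1, so inverse 5.
x ≡ 0·9009·1 + 2·4004·8 + 0·2772·9 + 1·3276·5 + 2·5148·5 = 131924.
131924 mod 36036 = 23816.

23816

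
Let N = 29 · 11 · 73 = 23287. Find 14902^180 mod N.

Mod 29: 14902 ≡ 25; by Fermat, exponent reduces to 180 mod 28 = 12; 25^12 ≡ 20 (mod 29).
Mod 11: 14902 ≡ 8; since 10 | 180, by Fermat 8^180 ≡ 1 (mod 11).
Mod 73: 14902 ≡ 10; by Fermat, exponent reduces to 180 mod 72 = 36; 10^36 ≡ 72 (mod 73).
Combine by CRT: x ≡ 20 (mod 29), x ≡ 1 (mod 11), x ≡ 72 (mod 73) ⇒ x ≡ 5182 (mod 23287).

5182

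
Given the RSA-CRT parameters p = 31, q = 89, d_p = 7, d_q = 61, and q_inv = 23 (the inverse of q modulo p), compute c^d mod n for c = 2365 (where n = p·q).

1126

m₁ = c^(d_p) mod p: c ≡ 9 (mod 31), and 9^7 mod 31 = 10.
m₂ = c^(d_q) mod q: c ≡ 51 (mod 89), and 51^61 mod 89 = 58.
h = q_inv·(m₁ − m₂) mod p = 23·(10 − 58) mod 31 = 12.
m = m₂ + h·q = 58 + 12·89 = 1126.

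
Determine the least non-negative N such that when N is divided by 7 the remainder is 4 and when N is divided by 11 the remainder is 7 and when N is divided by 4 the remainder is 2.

18

From N ≡ 4 (mod 7) write N = 4 + 7t. Substituting into N ≡ 7 (mod 11) gives 7t ≡ 3 (mod 11), and since 7⁻¹ ≡ 8 (mod 11), t ≡ 2. Hence N ≡ 4 + 7·2 = 18 (mod 77).
From N ≡ 18 (mod 77) write N = 18 + 77t. Substituting into N ≡ 2 (mod 4) gives 77t ≡ 0 (mod 4), and since 1⁻¹ ≡ 1 (mod 4), t ≡ 0. Hence N ≡ 18 + 77·0 = 18 (mod 308).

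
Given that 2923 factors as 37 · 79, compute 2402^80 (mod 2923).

234

Mod 37: 2402 ≡ 34; by Fermat, exponent reduces to 80 mod 36 = 8; 34^8 ≡ 12 (mod 37).
Mod 79: 2402 ≡ 32; by Fermat, exponent reduces to 80 mod 78 = 2; 32^2 ≡ 76 (mod 79).
Combine by CRT: x ≡ 12 (mod 37), x ≡ 76 (mod 79) ⇒ x ≡ 234 (mod 2923).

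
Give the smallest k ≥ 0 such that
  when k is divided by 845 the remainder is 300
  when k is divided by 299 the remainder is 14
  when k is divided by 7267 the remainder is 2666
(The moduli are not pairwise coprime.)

Combine the congruences pairwise.
gcd(845, 299) = 13 and 13 | (14 − 300), so the pair is consistent; merging gives k ≡ 14665 (mod 19435), where 19435 = lcm(845, 299).
gcd(19435, 7267) = 169 and 169 | (2666 − 14665), so the pair is consistent; merging gives k ≡ 53535 (mod 835705), where 835705 = lcm(19435, 7267).
The solution is unique modulo lcm(845, 299, 7267) = 835705.

53535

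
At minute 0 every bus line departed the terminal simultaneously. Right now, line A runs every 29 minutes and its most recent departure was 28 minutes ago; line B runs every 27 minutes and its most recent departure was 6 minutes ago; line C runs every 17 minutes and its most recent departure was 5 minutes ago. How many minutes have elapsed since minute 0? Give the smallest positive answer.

Combine the congruences pairwise.
From t ≡ 28 (mod 29) write t = 28 + 29s. Substituting into t ≡ 6 (mod 27) gives 29s ≡ 5 (mod 27), and since 2⁻¹ ≡ 14 (mod 27), s ≡ 16. Hence t ≡ 28 + 29·16 = 492 (mod 783).
From t ≡ 492 (mod 783) write t = 492 + 783s. Substituting into t ≡ 5 (mod 17) gives 783s ≡ 6 (mod 17), and since 1⁻¹ ≡ 1 (mod 17), s ≡ 6. Hence t ≡ 492 + 783·6 = 5190 (mod 13311).

5190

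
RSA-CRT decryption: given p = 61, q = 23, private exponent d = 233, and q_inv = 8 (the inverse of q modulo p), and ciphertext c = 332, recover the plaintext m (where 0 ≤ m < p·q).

590

d_p = d mod (p−1) = 233 mod 60 = 53; d_q = d mod (q−1) = 13.
m₁ = c^(d_p) mod p: c ≡ 27 (mod 61), and 27^53 mod 61 = 41.
m₂ = c^(d_q) mod q: c ≡ 10 (mod 23), and 10^13 mod 23 = 15.
h = q_inv·(m₁ − m₂) mod p = 8·(41 − 15) mod 61 = 25.
m = m₂ + h·q = 15 + 25·23 = 590.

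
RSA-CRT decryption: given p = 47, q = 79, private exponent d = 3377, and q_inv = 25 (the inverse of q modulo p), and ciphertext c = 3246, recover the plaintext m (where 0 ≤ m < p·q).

d_p = d mod (p−1) = 3377 mod 46 = 19; d_q = d mod (q−1) = 23.
m₁ = c^(d_p) mod p: c ≡ 3 (mod 47), and 3^19 mod 47 = 18.
m₂ = c^(d_q) mod q: c ≡ 7 (mod 79), and 7^23 mod 79 = 43.
h = q_inv·(m₁ − m₂) mod p = 25·(18 − 43) mod 47 = 33.
m = m₂ + h·q = 43 + 33·79 = 2650.

2650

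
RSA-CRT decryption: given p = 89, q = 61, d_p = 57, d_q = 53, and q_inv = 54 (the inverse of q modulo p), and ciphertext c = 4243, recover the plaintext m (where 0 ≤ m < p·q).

569

m₁ = c^(d_p) mod p: c ≡ 60 (mod 89), and 60^57 mod 89 = 35.
m₂ = c^(d_q) mod q: c ≡ 34 (mod 61), and 34^53 mod 61 = 20.
h = q_inv·(m₁ − m₂) mod p = 54·(35 − 20) mod 89 = 9.
m = m₂ + h·q = 20 + 9·61 = 569.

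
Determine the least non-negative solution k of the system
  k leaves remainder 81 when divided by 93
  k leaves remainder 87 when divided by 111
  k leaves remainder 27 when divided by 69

52812

gcd(93, 111) = 3 and 3 | (87 − 81), so the pair is consistent; merging gives k ≡ 1197 (mod 3441), where 3441 = lcm(93, 111).
gcd(3441, 69) = 3 and 3 | (27 − 1197), so the pair is consistent; merging gives k ≡ 52812 (mod 79143), where 79143 = lcm(3441, 69).
The solution is unique modulo lcm(93, 111, 69) = 79143.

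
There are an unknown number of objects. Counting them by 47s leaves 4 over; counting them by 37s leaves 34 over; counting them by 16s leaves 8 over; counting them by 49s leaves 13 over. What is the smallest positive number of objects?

From N ≡ 4 (mod 47) write N = 4 + 47t. Substituting into N ≡ 34 (mod 37) gives 47t ≡ 30 (mod 37), and since 10⁻¹ ≡ 26 (mod 37), t ≡ 3. Hence N ≡ 4 + 47·3 = 145 (mod 1739).
From N ≡ 145 (mod 1739) write N = 145 + 1739t. Substituting into N ≡ 8 (mod 16) gives 1739t ≡ 7 (mod 16), and since 11⁻¹ ≡ 3 (mod 16), t ≡ 5. Hence N ≡ 145 + 1739·5 = 8840 (mod 27824).
From N ≡ 8840 (mod 27824) write N = 8840 + 27824t. Substituting into N ≡ 13 (mod 49) gives 27824t ≡ 42 (mod 49), and since 41⁻¹ ≡ 6 (mod 49), t ≡ 7. Hence N ≡ 8840 + 27824·7 = 203608 (mod 1363376).

203608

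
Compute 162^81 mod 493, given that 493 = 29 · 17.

162

Mod 29: 162 ≡ 17; by Fermat, exponent reduces to 81 mod 28 = 25; 17^25 ≡ 17 (mod 29).
Mod 17: 162 ≡ 9; by Fermat, exponent reduces to 81 mod 16 = 1; 9^1 ≡ 9 (mod 17).
Combine by CRT: x ≡ 17 (mod 29), x ≡ 9 (mod 17) ⇒ x ≡ 162 (mod 493).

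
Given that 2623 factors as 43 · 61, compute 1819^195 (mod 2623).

Mod 43: 1819 ≡ 13; by Fermat, exponent reduces to 195 mod 42 = 27; 13^27 ≡ 16 (mod 43).
Mod 61: 1819 ≡ 50; by Fermat, exponent reduces to 195 mod 60 = 15; 50^15 ≡ 11 (mod 61).
Combine by CRT: x ≡ 16 (mod 43), x ≡ 11 (mod 61) ⇒ x ≡ 1048 (mod 2623).

1048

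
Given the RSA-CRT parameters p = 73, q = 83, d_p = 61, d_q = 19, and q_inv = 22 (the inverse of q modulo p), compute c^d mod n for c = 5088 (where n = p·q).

1409

m₁ = c^(d_p) mod p: c ≡ 51 (mod 73), and 51^61 mod 73 = 22.
m₂ = c^(d_q) mod q: c ≡ 25 (mod 83), and 25^19 mod 83 = 81.
h = q_inv·(m₁ − m₂) mod p = 22·(22 − 81) mod 73 = 16.
m = m₂ + h·q = 81 + 16·83 = 1409.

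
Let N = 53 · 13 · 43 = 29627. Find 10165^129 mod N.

13857

Mod 53: 10165 ≡ 42; by Fermat, exponent reduces to 129 mod 52 = 25; 42^25 ≡ 24 (mod 53).
Mod 13: 10165 ≡ 12; by Fermat, exponent reduces to 129 mod 12 = 9; 12^9 ≡ 12 (mod 13).
Mod 43: 10165 ≡ 17; by Fermat, exponent reduces to 129 mod 42 = 3; 17^3 ≡ 11 (mod 43).
Combine by CRT: x ≡ 24 (mod 53), x ≡ 12 (mod 13), x ≡ 11 (mod 43) ⇒ x ≡ 13857 (mod 29627).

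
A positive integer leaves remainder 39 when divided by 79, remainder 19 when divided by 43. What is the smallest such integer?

From k ≡ 39 (mod 79) write k = 39 + 79t. Substituting into k ≡ 19 (mod 43) gives 79t ≡ 23 (mod 43), and since 36⁻¹ ≡ 6 (mod 43), t ≡ 9. Hence k ≡ 39 + 79·9 = 750 (mod 3397).

750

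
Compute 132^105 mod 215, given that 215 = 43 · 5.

Mod 43: 132 ≡ 3; by Fermat, exponent reduces to 105 mod 42 = 21; 3^21 ≡ 42 (mod 43).
Mod 5: 132 ≡ 2; by Fermat, exponent reduces to 105 mod 4 = 1; 2^1 ≡ 2 (mod 5).
Combine by CRT: x ≡ 42 (mod 43), x ≡ 2 (mod 5) ⇒ x ≡ 42 (mod 215).

42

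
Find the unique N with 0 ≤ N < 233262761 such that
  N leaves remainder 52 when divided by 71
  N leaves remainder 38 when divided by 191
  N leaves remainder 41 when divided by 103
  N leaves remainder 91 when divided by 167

From N ≡ 52 (mod 71) write N = 52 + 71t. Substituting into N ≡ 38 (mod 191) gives 71t ≡ 177 (mod 191), and since 71⁻¹ ≡ 113 (mod 191), t ≡ 137. Hence N ≡ 52 + 71·137 = 9779 (mod 13561).
From N ≡ 9779 (mod 13561) write N = 9779 + 13561t. Substituting into N ≡ 41 (mod 103) gives 13561t ≡ 47 (mod 103), and since 68⁻¹ ≡ 50 (mod 103), t ≡ 84. Hence N ≡ 9779 + 13561·84 = 1148903 (mod 1396783).
From N ≡ 1148903 (mod 1396783) write N = 1148903 + 1396783t. Substituting into N ≡ 91 (mod 167) gives 1396783t ≡ 148 (mod 167), and since 162⁻¹ ≡ 100 (mod 167), t ≡ 104. Hence N ≡ 1148903 + 1396783·104 = 146414335 (mod 233262761).

146414335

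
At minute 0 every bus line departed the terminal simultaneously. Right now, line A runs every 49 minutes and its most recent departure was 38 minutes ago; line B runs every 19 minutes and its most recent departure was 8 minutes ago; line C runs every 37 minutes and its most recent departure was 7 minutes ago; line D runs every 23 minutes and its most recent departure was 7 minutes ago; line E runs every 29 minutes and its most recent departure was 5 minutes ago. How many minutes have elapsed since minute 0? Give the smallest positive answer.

The moduli are pairwise coprime; N = 49·19·37·23·29 = 22976149.
N/49 = 468901; 468901 ≡ 20 (mod 49); 20·27 ≡ 1, so inverse 27.
N/19 = 1209271; 1209271 ≡ 16 (mod 19); 16·6 ≡ 1, so inverse 6.
N/37 = 620977; 620977 ≡ 6 (mod 37); 6·31 ≡ 1, so inverse 31.
N/23 = 998963; 998963 ≡ 4 (mod 23); 4·6 ≡ 1, so inverse 6.
N/29 = 792281; 792281 ≡ 1 (mod 29), inverse 1.
t ≡ 38·468901·27 + 8·1209271·6 + 7·620977·31 + 7·998963·6 + 5·792281·1 = 719807294.
719807294 mod 22976149 = 7546675.

7546675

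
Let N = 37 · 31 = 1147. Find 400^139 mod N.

Mod 37: 400 ≡ 30; by Fermat, exponent reduces to 139 mod 36 = 31; 30^31 ≡ 4 (mod 37).
Mod 31: 400 ≡ 28; by Fermat, exponent reduces to 139 mod 30 = 19; 28^19 ≡ 19 (mod 31).
Combine by CRT: x ≡ 4 (mod 37), x ≡ 19 (mod 31) ⇒ x ≡ 670 (mod 1147).

670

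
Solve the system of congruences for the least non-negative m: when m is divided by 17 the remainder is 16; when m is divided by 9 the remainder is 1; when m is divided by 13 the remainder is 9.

The moduli are pairwise coprime; N = 17·9·13 = 1989.
N/17 = 117; 117 ≡ 15 (mod 17); 15·8 ≡ 1, so inverse 8.
N/9 = 221; 221 ≡ 5 (mod 9); 5·2 ≡ 1, so inverse 2.
N/13 = 153; 153 ≡ 10 (mod 13); 10·4 ≡ 1, so inverse 4.
m ≡ 16·117·8 + 1·221·2 + 9·153·4 = 20926.
20926 mod 1989 = 1036.

1036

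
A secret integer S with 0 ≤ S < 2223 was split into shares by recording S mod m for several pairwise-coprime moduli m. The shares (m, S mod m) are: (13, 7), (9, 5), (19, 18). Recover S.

2165

The moduli are pairwise coprime; N = 13·9·19 = 2223.
N/13 = 171; 171 ≡ 2 (mod 13); 2·7 ≡ 1, so inverse 7.
N/9 = 247; 247 ≡ 4 (mod 9); 4·7 ≡ 1, so inverse 7.
N/19 = 117; 117 ≡ 3 (mod 19); 3·13 ≡ 1, so inverse 13.
S ≡ 7·171·7 + 5·247·7 + 18·117·13 = 44402.
44402 mod 2223 = 2165.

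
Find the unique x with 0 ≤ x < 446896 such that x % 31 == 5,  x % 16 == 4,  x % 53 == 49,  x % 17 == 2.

From x ≡ 5 (mod 31) write x = 5 + 31t. Substituting into x ≡ 4 (mod 16) gives 31t ≡ 15 (mod 16), and since 15⁻¹ ≡ 15 (mod 16), t ≡ 1. Hence x ≡ 5 + 31·1 = 36 (mod 496).
From x ≡ 36 (mod 496) write x = 36 + 496t. Substituting into x ≡ 49 (mod 53) gives 496t ≡ 13 (mod 53), and since 19⁻¹ ≡ 14 (mod 53), t ≡ 23. Hence x ≡ 36 + 496·23 = 11444 (mod 26288).
From x ≡ 11444 (mod 26288) write x = 11444 + 26288t. Substituting into x ≡ 2 (mod 17) gives 26288t ≡ 16 (mod 17), and since 6⁻¹ ≡ 3 (mod 17), t ≡ 14. Hence x ≡ 11444 + 26288·14 = 379476 (mod 446896).

379476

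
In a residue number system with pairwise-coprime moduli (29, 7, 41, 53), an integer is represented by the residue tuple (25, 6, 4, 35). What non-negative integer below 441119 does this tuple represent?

From x ≡ 25 (mod 29) write x = 25 + 29t. Substituting into x ≡ 6 (mod 7) gives 29t ≡ 2 (mod 7), and since 1⁻¹ ≡ 1 (mod 7), t ≡ 2. Hence x ≡ 25 + 29·2 = 83 (mod 203).
From x ≡ 83 (mod 203) write x = 83 + 203t. Substituting into x ≡ 4 (mod 41) gives 203t ≡ 3 (mod 41), and since 39⁻¹ ≡ 20 (mod 41), t ≡ 19. Hence x ≡ 83 + 203·19 = 3940 (mod 8323).
From x ≡ 3940 (mod 8323) write x = 3940 + 8323t. Substituting into x ≡ 35 (mod 53) gives 8323t ≡ 17 (mod 53), and since 2⁻¹ ≡ 27 (mod 53), t ≡ 35. Hence x ≡ 3940 + 8323·35 = 295245 (mod 441119).

295245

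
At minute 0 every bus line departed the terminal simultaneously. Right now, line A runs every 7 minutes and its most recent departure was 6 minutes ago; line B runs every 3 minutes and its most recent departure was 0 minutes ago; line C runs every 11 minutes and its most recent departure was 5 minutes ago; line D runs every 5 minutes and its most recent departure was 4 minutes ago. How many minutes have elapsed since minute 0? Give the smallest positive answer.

489

Combine the congruences pairwise.
From t ≡ 6 (mod 7) write t = 6 + 7s. Substituting into t ≡ 0 (mod 3) gives 7s ≡ 0 (mod 3), and since 1⁻¹ ≡ 1 (mod 3), s ≡ 0. Hence t ≡ 6 + 7·0 = 6 (mod 21).
From t ≡ 6 (mod 21) write t = 6 + 21s. Substituting into t ≡ 5 (mod 11) gives 21s ≡ 10 (mod 11), and since 10⁻¹ ≡ 10 (mod 11), s ≡ 1. Hence t ≡ 6 + 21·1 = 27 (mod 231).
From t ≡ 27 (mod 231) write t = 27 + 231s. Substituting into t ≡ 4 (mod 5) gives 231s ≡ 2 (mod 5), and since 1⁻¹ ≡ 1 (mod 5), s ≡ 2. Hence t ≡ 27 + 231·2 = 489 (mod 1155).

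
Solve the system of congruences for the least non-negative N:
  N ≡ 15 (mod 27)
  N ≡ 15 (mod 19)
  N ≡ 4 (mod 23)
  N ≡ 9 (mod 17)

The moduli are pairwise coprime; M = 27·19·23·17 = 200583.
M/27 = 7429; 7429 ≡ 4 (mod 27); 4·7 ≡ 1, so inverse 7.
M/19 = 10557; 10557 ≡ 12 (mod 19); 12·8 ≡ 1, so inverse 8.
M/23 = 8721; 8721 ≡ 4 (mod 23); 4·6 ≡ 1, so inverse 6.
M/17 = 11799; 11799 ≡ 1 (mod 17), inverse 1.
N ≡ 15·7429·7 + 15·10557·8 + 4·8721·6 + 9·11799·1 = 2362380.
2362380 mod 200583 = 155967.

155967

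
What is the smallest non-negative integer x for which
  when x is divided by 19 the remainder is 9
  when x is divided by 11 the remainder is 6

28

From x ≡ 9 (mod 19) write x = 9 + 19t. Substituting into x ≡ 6 (mod 11) gives 19t ≡ 8 (mod 11), and since 8⁻¹ ≡ 7 (mod 11), t ≡ 1. Hence x ≡ 9 + 19·1 = 28 (mod 209).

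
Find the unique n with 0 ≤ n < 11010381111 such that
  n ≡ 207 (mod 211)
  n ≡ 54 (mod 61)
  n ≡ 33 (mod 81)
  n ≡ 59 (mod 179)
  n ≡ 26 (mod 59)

6111547476

Combine the congruences pairwise.
From n ≡ 207 (mod 211) write n = 207 + 211t. Substituting into n ≡ 54 (mod 61) gives 211t ≡ 30 (mod 61), and since 28⁻¹ ≡ 24 (mod 61), t ≡ 49. Hence n ≡ 207 + 211·49 = 10546 (mod 12871).
From n ≡ 10546 (mod 12871) write n = 10546 + 12871t. Substituting into n ≡ 33 (mod 81) gives 12871t ≡ 17 (mod 81), and since 73⁻¹ ≡ 10 (mod 81), t ≡ 8. Hence n ≡ 10546 + 12871·8 = 113514 (mod 1042551).
From n ≡ 113514 (mod 1042551) write n = 113514 + 1042551t. Substituting into n ≡ 59 (mod 179) gives 1042551t ≡ 31 (mod 179), and since 55⁻¹ ≡ 166 (mod 179), t ≡ 134. Hence n ≡ 113514 + 1042551·134 = 139815348 (mod 186616629).
From n ≡ 139815348 (mod 186616629) write n = 139815348 + 186616629t. Substituting into n ≡ 26 (mod 59) gives 186616629t ≡ 46 (mod 59), and since 42⁻¹ ≡ 52 (mod 59), t ≡ 32. Hence n ≡ 139815348 + 186616629·32 = 6111547476 (mod 11010381111).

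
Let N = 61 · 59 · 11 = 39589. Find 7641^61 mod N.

9654

Mod 61: 7641 ≡ 16; by Fermat, exponent reduces to 61 mod 60 = 1; 16^1 ≡ 16 (mod 61).
Mod 59: 7641 ≡ 30; by Fermat, exponent reduces to 61 mod 58 = 3; 30^3 ≡ 37 (mod 59).
Mod 11: 7641 ≡ 7; by Fermat, exponent reduces to 61 mod 10 = 1; 7^1 ≡ 7 (mod 11).
Combine by CRT: x ≡ 16 (mod 61), x ≡ 37 (mod 59), x ≡ 7 (mod 11) ⇒ x ≡ 9654 (mod 39589).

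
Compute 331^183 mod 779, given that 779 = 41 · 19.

Mod 41: 331 ≡ 3; by Fermat, exponent reduces to 183 mod 40 = 23; 3^23 ≡ 14 (mod 41).
Mod 19: 331 ≡ 8; by Fermat, exponent reduces to 183 mod 18 = 3; 8^3 ≡ 18 (mod 19).
Combine by CRT: x ≡ 14 (mod 41), x ≡ 18 (mod 19) ⇒ x ≡ 588 (mod 779).

588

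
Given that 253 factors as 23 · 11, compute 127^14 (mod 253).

141

Mod 23: 127 ≡ 12; 12^14 ≡ 3 (mod 23).
Mod 11: 127 ≡ 6; by Fermat, exponent reduces to 14 mod 10 = 4; 6^4 ≡ 9 (mod 11).
Combine by CRT: x ≡ 3 (mod 23), x ≡ 9 (mod 11) ⇒ x ≡ 141 (mod 253).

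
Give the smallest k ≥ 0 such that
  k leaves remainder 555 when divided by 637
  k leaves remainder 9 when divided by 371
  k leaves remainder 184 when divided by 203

gcd(637, 371) = 7 and 7 | (9 − 555), so the pair is consistent; merging gives k ≡ 24124 (mod 33761), where 33761 = lcm(637, 371).
gcd(33761, 203) = 7 and 7 | (184 − 24124), so the pair is consistent; merging gives k ≡ 901910 (mod 979069), where 979069 = lcm(33761, 203).
The solution is unique modulo lcm(637, 371, 203) = 979069.

901910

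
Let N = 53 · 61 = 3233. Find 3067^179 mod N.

2580

Mod 53: 3067 ≡ 46; by Fermat, exponent reduces to 179 mod 52 = 23; 46^23 ≡ 36 (mod 53).
Mod 61: 3067 ≡ 17; by Fermat, exponent reduces to 179 mod 60 = 59; 17^59 ≡ 18 (mod 61).
Combine by CRT: x ≡ 36 (mod 53), x ≡ 18 (mod 61) ⇒ x ≡ 2580 (mod 3233).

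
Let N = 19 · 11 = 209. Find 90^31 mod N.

Mod 19: 90 ≡ 14; by Fermat, exponent reduces to 31 mod 18 = 13; 14^13 ≡ 2 (mod 19).
Mod 11: 90 ≡ 2; by Fermat, exponent reduces to 31 mod 10 = 1; 2^1 ≡ 2 (mod 11).
Combine by CRT: x ≡ 2 (mod 19), x ≡ 2 (mod 11) ⇒ x ≡ 2 (mod 209).

2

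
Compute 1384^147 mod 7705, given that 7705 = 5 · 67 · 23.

Mod 5: 1384 ≡ 4; by Fermat, exponent reduces to 147 mod 4 = 3; 4^3 ≡ 4 (mod 5).
Mod 67: 1384 ≡ 44; by Fermat, exponent reduces to 147 mod 66 = 15; 44^15 ≡ 53 (mod 67).
Mod 23: 1384 ≡ 4; by Fermat, exponent reduces to 147 mod 22 = 15; 4^15 ≡ 3 (mod 23).
Combine by CRT: x ≡ 4 (mod 5), x ≡ 53 (mod 67), x ≡ 3 (mod 23) ⇒ x ≡ 3269 (mod 7705).

3269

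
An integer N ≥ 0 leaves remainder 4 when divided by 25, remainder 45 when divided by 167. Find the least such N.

379

Combine the congruences pairwise.
From N ≡ 4 (mod 25) write N = 4 + 25t. Substituting into N ≡ 45 (mod 167) gives 25t ≡ 41 (mod 167), and since 25⁻¹ ≡ 147 (mod 167), t ≡ 15. Hence N ≡ 4 + 25·15 = 379 (mod 4175).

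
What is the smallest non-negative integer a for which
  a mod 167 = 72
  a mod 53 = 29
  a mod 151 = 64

1122145

The moduli are pairwise coprime; N = 167·53·151 = 1336501.
N/167 = 8003; 8003 ≡ 154 (mod 167); 154·77 ≡ 1, so inverse 77.
N/53 = 25217; 25217 ≡ 42 (mod 53); 42·24 ≡ 1, so inverse 24.
N/151 = 8851; 8851 ≡ 93 (mod 151); 93·13 ≡ 1, so inverse 13.
a ≡ 72·8003·77 + 29·25217·24 + 64·8851·13 = 69283696.
69283696 mod 1336501 = 1122145.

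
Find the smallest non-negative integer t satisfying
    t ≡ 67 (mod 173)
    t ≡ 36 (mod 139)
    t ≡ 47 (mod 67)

From t ≡ 67 (mod 173) write t = 67 + 173s. Substituting into t ≡ 36 (mod 139) gives 173s ≡ 108 (mod 139), and since 34⁻¹ ≡ 45 (mod 139), s ≡ 134. Hence t ≡ 67 + 173·134 = 23249 (mod 24047).
From t ≡ 23249 (mod 24047) write t = 23249 + 24047s. Substituting into t ≡ 47 (mod 67) gives 24047s ≡ 47 (mod 67), and since 61⁻¹ ≡ 11 (mod 67), s ≡ 48. Hence t ≡ 23249 + 24047·48 = 1177505 (mod 1611149).

1177505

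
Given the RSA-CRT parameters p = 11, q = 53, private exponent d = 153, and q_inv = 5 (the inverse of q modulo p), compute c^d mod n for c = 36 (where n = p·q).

d_p = d mod (p−1) = 153 mod 10 = 3; d_q = d mod (q−1) = 49.
m₁ = c^(d_p) mod p: c ≡ 3 (mod 11), and 3^3 mod 11 = 5.
m₂ = c^(d_q) mod q: c ≡ 36 (mod 53), and 36^49 mod 53 = 10.
h = q_inv·(m₁ − m₂) mod p = 5·(5 − 10) mod 11 = 8.
m = m₂ + h·q = 10 + 8·53 = 434.

434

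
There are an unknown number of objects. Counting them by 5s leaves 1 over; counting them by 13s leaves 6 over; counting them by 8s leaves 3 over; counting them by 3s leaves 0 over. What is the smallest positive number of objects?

1371

The moduli are pairwise coprime; M = 5·13·8·3 = 1560.
M/5 = 312; 312 ≡ 2 (mod 5); 2·3 ≡ 1, so inverse 3.
M/13 = 120; 120 ≡ 3 (mod 13); 3·9 ≡ 1, so inverse 9.
M/8 = 195; 195 ≡ 3 (mod 8); 3·3 ≡ 1, so inverse 3.
M/3 = 520; 520 ≡ 1 (mod 3), inverse 1.
N ≡ 1·312·3 + 6·120·9 + 3·195·3 + 0·520·1 = 9171.
9171 mod 1560 = 1371.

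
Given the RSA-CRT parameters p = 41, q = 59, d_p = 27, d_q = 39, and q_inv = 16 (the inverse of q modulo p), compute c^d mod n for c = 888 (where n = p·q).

167

m₁ = c^(d_p) mod p: c ≡ 27 (mod 41), and 27^27 mod 41 = 3.
m₂ = c^(d_q) mod q: c ≡ 3 (mod 59), and 3^39 mod 59 = 49.
h = q_inv·(m₁ − m₂) mod p = 16·(3 − 49) mod 41 = 2.
m = m₂ + h·q = 49 + 2·59 = 167.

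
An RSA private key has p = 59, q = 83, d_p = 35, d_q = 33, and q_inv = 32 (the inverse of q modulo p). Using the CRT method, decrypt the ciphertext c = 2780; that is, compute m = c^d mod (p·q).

m₁ = c^(d_p) mod p: c ≡ 7 (mod 59), and 7^35 mod 59 = 3.
m₂ = c^(d_q) mod q: c ≡ 41 (mod 83), and 41^33 mod 83 = 7.
h = q_inv·(m₁ − m₂) mod p = 32·(3 − 7) mod 59 = 49.
m = m₂ + h·q = 7 + 49·83 = 4074.

4074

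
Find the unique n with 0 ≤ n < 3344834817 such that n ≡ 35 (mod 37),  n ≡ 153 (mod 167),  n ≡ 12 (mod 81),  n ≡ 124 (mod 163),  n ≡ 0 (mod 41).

The moduli are pairwise coprime; M = 37·167·81·163·41 = 3344834817.
M/37 = 90400941; 90400941 ≡ 25 (mod 37); 25·3 ≡ 1, so inverse 3.
M/167 = 20028951; 20028951 ≡ 140 (mod 167); 140·68 ≡ 1, so inverse 68.
M/81 = 41294257; 41294257 ≡ 52 (mod 81); 52·67 ≡ 1, so inverse 67.
M/163 = 20520459; 20520459 ≡ 63 (mod 163); 63·44 ≡ 1, so inverse 44.
M/41 = 81581337; 81581337 ≡ 29 (mod 41); 29·17 ≡ 1, so inverse 17.
n ≡ 35·90400941·3 + 153·20028951·68 + 12·41294257·67 + 124·20520459·44 + 0·81581337·17 = 363033511941.
363033511941 mod 3344834817 = 1791351705.

1791351705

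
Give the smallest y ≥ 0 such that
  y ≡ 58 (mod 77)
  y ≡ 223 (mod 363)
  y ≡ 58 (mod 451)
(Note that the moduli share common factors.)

47413

gcd(77, 363) = 11 and 11 | (223 − 58), so the pair is consistent; merging gives y ≡ 1675 (mod 2541), where 2541 = lcm(77, 363).
gcd(2541, 451) = 11 and 11 | (58 − 1675), so the pair is consistent; merging gives y ≡ 47413 (mod 104181), where 104181 = lcm(2541, 451).
The solution is unique modulo lcm(77, 363, 451) = 104181.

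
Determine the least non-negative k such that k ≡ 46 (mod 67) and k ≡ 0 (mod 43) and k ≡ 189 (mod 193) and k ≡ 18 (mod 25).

The moduli are pairwise coprime; N = 67·43·193·25 = 13900825.
N/67 = 207475; 207475 ≡ 43 (mod 67); 43·53 ≡ 1, so inverse 53.
N/43 = 323275; 323275 ≡ 1 (mod 43), inverse 1.
N/193 = 72025; 72025 ≡ 36 (mod 193); 36·59 ≡ 1, so inverse 59.
N/25 = 556033; 556033 ≡ 8 (mod 25); 8·22 ≡ 1, so inverse 22.
k ≡ 46·207475·53 + 0·323275·1 + 189·72025·59 + 18·556033·22 = 1529163893.
1529163893 mod 13900825 = 73143.

73143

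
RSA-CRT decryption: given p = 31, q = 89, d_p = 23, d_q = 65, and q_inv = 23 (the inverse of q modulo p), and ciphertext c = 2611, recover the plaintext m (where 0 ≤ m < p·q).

2149

m₁ = c^(d_p) mod p: c ≡ 7 (mod 31), and 7^23 mod 31 = 10.
m₂ = c^(d_q) mod q: c ≡ 30 (mod 89), and 30^65 mod 89 = 13.
h = q_inv·(m₁ − m₂) mod p = 23·(10 − 13) mod 31 = 24.
m = m₂ + h·q = 13 + 24·89 = 2149.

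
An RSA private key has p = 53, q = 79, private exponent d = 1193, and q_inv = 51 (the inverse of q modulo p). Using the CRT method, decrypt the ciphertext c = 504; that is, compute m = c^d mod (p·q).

2022

d_p = d mod (p−1) = 1193 mod 52 = 49; d_q = d mod (q−1) = 23.
m₁ = c^(d_p) mod p: c ≡ 27 (mod 53), and 27^49 mod 53 = 8.
m₂ = c^(d_q) mod q: c ≡ 30 (mod 79), and 30^23 mod 79 = 47.
h = q_inv·(m₁ − m₂) mod p = 51·(8 − 47) mod 53 = 25.
m = m₂ + h·q = 47 + 25·79 = 2022.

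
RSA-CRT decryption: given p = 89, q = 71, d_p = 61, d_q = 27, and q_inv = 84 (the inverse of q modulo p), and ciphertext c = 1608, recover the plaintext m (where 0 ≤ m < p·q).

2286

m₁ = c^(d_p) mod p: c ≡ 6 (mod 89), and 6^61 mod 89 = 61.
m₂ = c^(d_q) mod q: c ≡ 46 (mod 71), and 46^27 mod 71 = 14.
h = q_inv·(m₁ − m₂) mod p = 84·(61 − 14) mod 89 = 32.
m = m₂ + h·q = 14 + 32·71 = 2286.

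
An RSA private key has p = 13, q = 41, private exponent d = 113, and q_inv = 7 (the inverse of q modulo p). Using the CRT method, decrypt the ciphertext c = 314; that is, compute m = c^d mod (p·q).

d_p = d mod (p−1) = 113 mod 12 = 5; d_q = d mod (q−1) = 33.
m₁ = c^(d_p) mod p: c ≡ 2 (mod 13), and 2^5 mod 13 = 6.
m₂ = c^(d_q) mod q: c ≡ 27 (mod 41), and 27^33 mod 41 = 27.
h = q_inv·(m₁ − m₂) mod p = 7·(6 − 27) mod 13 = 9.
m = m₂ + h·q = 27 + 9·41 = 396.

396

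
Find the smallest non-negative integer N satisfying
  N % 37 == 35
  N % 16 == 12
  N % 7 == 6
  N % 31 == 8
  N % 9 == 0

869868

The moduli are pairwise coprime; M = 37·16·7·31·9 = 1156176.
M/37 = 31248; 31248 ≡ 20 (mod 37); 20·13 ≡ 1, so inverse 13.
M/16 = 72261; 72261 ≡ 5 (mod 16); 5·13 ≡ 1, so inverse 13.
M/7 = 165168; 165168 ≡ 3 (mod 7); 3·5 ≡ 1, so inverse 5.
M/31 = 37296; 37296 ≡ 3 (mod 31); 3·21 ≡ 1, so inverse 21.
M/9 = 128464; 128464 ≡ 7 (mod 9); 7·4 ≡ 1, so inverse 4.
N ≡ 35·31248·13 + 12·72261·13 + 6·165168·5 + 8·37296·21 + 0·128464·4 = 36711324.
36711324 mod 1156176 = 869868.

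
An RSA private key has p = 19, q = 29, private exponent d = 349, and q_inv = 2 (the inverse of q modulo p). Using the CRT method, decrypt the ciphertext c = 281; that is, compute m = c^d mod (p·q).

393

d_p = d mod (p−1) = 349 mod 18 = 7; d_q = d mod (q−1) = 13.
m₁ = c^(d_p) mod p: c ≡ 15 (mod 19), and 15^7 mod 19 = 13.
m₂ = c^(d_q) mod q: c ≡ 20 (mod 29), and 20^13 mod 29 = 16.
h = q_inv·(m₁ − m₂) mod p = 2·(13 − 16) mod 19 = 13.
m = m₂ + h·q = 16 + 13·29 = 393.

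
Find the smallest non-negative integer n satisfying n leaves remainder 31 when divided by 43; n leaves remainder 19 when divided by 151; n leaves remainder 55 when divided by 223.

555548

The moduli are pairwise coprime; M = 43·151·223 = 1447939.
M/43 = 33673; 33673 ≡ 4 (mod 43); 4·11 ≡ 1, so inverse 11.
M/151 = 9589; 9589 ≡ 76 (mod 151); 76·2 ≡ 1, so inverse 2.
M/223 = 6493; 6493 ≡ 26 (mod 223); 26·163 ≡ 1, so inverse 163.
n ≡ 31·33673·11 + 19·9589·2 + 55·6493·163 = 70056620.
70056620 mod 1447939 = 555548.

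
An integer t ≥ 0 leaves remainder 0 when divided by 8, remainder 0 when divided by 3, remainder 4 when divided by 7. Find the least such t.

The moduli are pairwise coprime; N = 8·3·7 = 168.
N/8 = 21; 21 ≡ 5 (mod 8); 5·5 ≡ 1, so inverse 5.
N/3 = 56; 56 ≡ 2 (mod 3); 2·2 ≡ 1, so inverse 2.
N/7 = 24; 24 ≡ 3 (mod 7); 3·5 ≡ 1, so inverse 5.
t ≡ 0·21·5 + 0·56·2 + 4·24·5 = 480.
480 mod 168 = 144.

144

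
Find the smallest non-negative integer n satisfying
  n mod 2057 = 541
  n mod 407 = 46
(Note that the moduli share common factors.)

68422

Combine the congruences pairwise.
gcd(2057, 407) = 11 and 11 | (46 − 541), so the pair is consistent; merging gives n ≡ 68422 (mod 76109), where 76109 = lcm(2057, 407).
The solution is unique modulo lcm(2057, 407) = 76109.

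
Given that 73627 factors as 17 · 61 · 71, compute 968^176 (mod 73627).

9062

Mod 17: 968 ≡ 16; since 16 | 176, by Fermat 16^176 ≡ 1 (mod 17).
Mod 61: 968 ≡ 53; by Fermat, exponent reduces to 176 mod 60 = 56; 53^56 ≡ 34 (mod 61).
Mod 71: 968 ≡ 45; by Fermat, exponent reduces to 176 mod 70 = 36; 45^36 ≡ 45 (mod 71).
Combine by CRT: x ≡ 1 (mod 17), x ≡ 34 (mod 61), x ≡ 45 (mod 71) ⇒ x ≡ 9062 (mod 73627).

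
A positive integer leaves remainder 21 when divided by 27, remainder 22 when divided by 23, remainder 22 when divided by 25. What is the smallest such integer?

5772

The moduli are pairwise coprime; N = 27·23·25 = 15525.
N/27 = 575; 575 ≡ 8 (mod 27); 8·17 ≡ 1, so inverse 17.
N/23 = 675; 675 ≡ 8 (mod 23); 8·3 ≡ 1, so inverse 3.
N/25 = 621; 621 ≡ 21 (mod 25); 21·6 ≡ 1, so inverse 6.
x ≡ 21·575·17 + 22·675·3 + 22·621·6 = 331797.
331797 mod 15525 = 5772.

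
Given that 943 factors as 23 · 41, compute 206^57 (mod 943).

206

Mod 23: 206 ≡ 22; by Fermat, exponent reduces to 57 mod 22 = 13; 22^13 ≡ 22 (mod 23).
Mod 41: 206 ≡ 1; by Fermat, exponent reduces to 57 mod 40 = 17; 1^17 ≡ 1 (mod 41).
Combine by CRT: x ≡ 22 (mod 23), x ≡ 1 (mod 41) ⇒ x ≡ 206 (mod 943).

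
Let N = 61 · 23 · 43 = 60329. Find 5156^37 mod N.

Mod 61: 5156 ≡ 32; 32^37 ≡ 32 (mod 61).
Mod 23: 5156 ≡ 4; by Fermat, exponent reduces to 37 mod 22 = 15; 4^15 ≡ 3 (mod 23).
Mod 43: 5156 ≡ 39; 39^37 ≡ 27 (mod 43).
Combine by CRT: x ≡ 32 (mod 61), x ≡ 3 (mod 23), x ≡ 27 (mod 43) ⇒ x ≡ 48832 (mod 60329).

48832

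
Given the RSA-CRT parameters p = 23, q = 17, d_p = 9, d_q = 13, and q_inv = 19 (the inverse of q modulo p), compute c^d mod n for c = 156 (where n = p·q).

m₁ = c^(d_p) mod p: c ≡ 18 (mod 23), and 18^9 mod 23 = 12.
m₂ = c^(d_q) mod q: c ≡ 3 (mod 17), and 3^13 mod 17 = 12.
h = q_inv·(m₁ − m₂) mod p = 19·(12 − 12) mod 23 = 0.
m = m₂ + h·q = 12 + 0·17 = 12.

12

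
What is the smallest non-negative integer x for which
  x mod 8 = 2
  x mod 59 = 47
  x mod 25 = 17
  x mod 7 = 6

The moduli are pairwise coprime; N = 8·59·25·7 = 82600.
N/8 = 10325; 10325 ≡ 5 (mod 8); 5·5 ≡ 1, so inverse 5.
N/59 = 1400; 1400 ≡ 43 (mod 59); 43·11 ≡ 1, so inverse 11.
N/25 = 3304; 3304 ≡ 4 (mod 25); 4·19 ≡ 1, so inverse 19.
N/7 = 11800; 11800 ≡ 5 (mod 7); 5·3 ≡ 1, so inverse 3.
x ≡ 2·10325·5 + 47·1400·11 + 17·3304·19 + 6·11800·3 = 2106642.
2106642 mod 82600 = 41642.

41642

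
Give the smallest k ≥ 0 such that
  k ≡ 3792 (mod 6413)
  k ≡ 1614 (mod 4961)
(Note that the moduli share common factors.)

125639

Combine the congruences pairwise.
gcd(6413, 4961) = 121 and 121 | (1614 − 3792), so the pair is consistent; merging gives k ≡ 125639 (mod 262933), where 262933 = lcm(6413, 4961).
The solution is unique modulo lcm(6413, 4961) = 262933.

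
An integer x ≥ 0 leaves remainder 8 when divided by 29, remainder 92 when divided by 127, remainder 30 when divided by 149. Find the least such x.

The moduli are pairwise coprime; N = 29·127·149 = 548767.
N/29 = 18923; 18923 ≡ 15 (mod 29); 15·2 ≡ 1, so inverse 2.
N/127 = 4321; 4321 ≡ 3 (mod 127); 3·85 ≡ 1, so inverse 85.
N/149 = 3683; 3683 ≡ 107 (mod 149); 107·39 ≡ 1, so inverse 39.
x ≡ 8·18923·2 + 92·4321·85 + 30·3683·39 = 38402098.
38402098 mod 548767 = 537175.

537175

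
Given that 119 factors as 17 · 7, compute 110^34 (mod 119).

Mod 17: 110 ≡ 8; by Fermat, exponent reduces to 34 mod 16 = 2; 8^2 ≡ 13 (mod 17).
Mod 7: 110 ≡ 5; by Fermat, exponent reduces to 34 mod 6 = 4; 5^4 ≡ 2 (mod 7).
Combine by CRT: x ≡ 13 (mod 17), x ≡ 2 (mod 7) ⇒ x ≡ 30 (mod 119).

30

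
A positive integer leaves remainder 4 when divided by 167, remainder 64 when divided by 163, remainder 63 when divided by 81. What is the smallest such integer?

The moduli are pairwise coprime; M = 167·163·81 = 2204901.
M/167 = 13203; 13203 ≡ 10 (mod 167); 10·117 ≡ 1, so inverse 117.
M/163 = 13527; 13527 ≡ 161 (mod 163); 161·81 ≡ 1, so inverse 81.
M/81 = 27221; 27221 ≡ 5 (mod 81); 5·65 ≡ 1, so inverse 65.
n ≡ 4·13203·117 + 64·13527·81 + 63·27221·65 = 187772967.
187772967 mod 2204901 = 356382.

356382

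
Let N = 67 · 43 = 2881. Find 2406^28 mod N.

Mod 67: 2406 ≡ 61; 61^28 ≡ 17 (mod 67).
Mod 43: 2406 ≡ 41; 41^28 ≡ 1 (mod 43).
Combine by CRT: x ≡ 17 (mod 67), x ≡ 1 (mod 43) ⇒ x ≡ 1893 (mod 2881).

1893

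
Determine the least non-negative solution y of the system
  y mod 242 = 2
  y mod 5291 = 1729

7020

gcd(242, 5291) = 11 and 11 | (1729 − 2), so the pair is consistent; merging gives y ≡ 7020 (mod 116402), where 116402 = lcm(242, 5291).
The solution is unique modulo lcm(242, 5291) = 116402.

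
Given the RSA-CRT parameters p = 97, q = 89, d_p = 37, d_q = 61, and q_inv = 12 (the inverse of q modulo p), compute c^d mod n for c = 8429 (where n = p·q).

1397

m₁ = c^(d_p) mod p: c ≡ 87 (mod 97), and 87^37 mod 97 = 39.
m₂ = c^(d_q) mod q: c ≡ 63 (mod 89), and 63^61 mod 89 = 62.
h = q_inv·(m₁ − m₂) mod p = 12·(39 − 62) mod 97 = 15.
m = m₂ + h·q = 62 + 15·89 = 1397.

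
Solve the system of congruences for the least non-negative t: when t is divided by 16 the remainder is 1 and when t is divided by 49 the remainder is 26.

369

Combine the congruences pairwise.
From t ≡ 1 (mod 16) write t = 1 + 16s. Substituting into t ≡ 26 (mod 49) gives 16s ≡ 25 (mod 49), and since 16⁻¹ ≡ 46 (mod 49), s ≡ 23. Hence t ≡ 1 + 16·23 = 369 (mod 784).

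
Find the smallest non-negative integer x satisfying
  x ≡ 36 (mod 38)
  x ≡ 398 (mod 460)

6838

Combine the congruences pairwise.
gcd(38, 460) = 2 and 2 | (398 − 36), so the pair is consistent; merging gives x ≡ 6838 (mod 8740), where 8740 = lcm(38, 460).
The solution is unique modulo lcm(38, 460) = 8740.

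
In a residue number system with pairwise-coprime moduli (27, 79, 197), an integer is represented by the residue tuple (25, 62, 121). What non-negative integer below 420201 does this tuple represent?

194560

From x ≡ 25 (mod 27) write x = 25 + 27t. Substituting into x ≡ 62 (mod 79) gives 27t ≡ 37 (mod 79), and since 27⁻¹ ≡ 41 (mod 79), t ≡ 16. Hence x ≡ 25 + 27·16 = 457 (mod 2133).
From x ≡ 457 (mod 2133) write x = 457 + 2133t. Substituting into x ≡ 121 (mod 197) gives 2133t ≡ 58 (mod 197), and since 163⁻¹ ≡ 168 (mod 197), t ≡ 91. Hence x ≡ 457 + 2133·91 = 194560 (mod 420201).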